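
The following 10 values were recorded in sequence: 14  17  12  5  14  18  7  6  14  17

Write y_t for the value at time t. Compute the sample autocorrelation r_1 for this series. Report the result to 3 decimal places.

0.034

Mean ȳ = (14 + 17 + 12 + 5 + 14 + 18 + 7 + 6 + 14 + 17)/10 = 12.4000
Numerator Σ_{t=1}^{9}(y_t−ȳ)(y_{t+1}−ȳ) = 7.0400
Denominator Σ(y_t−ȳ)² = 206.4000
r_1 = 7.0400 / 206.4000 = 0.034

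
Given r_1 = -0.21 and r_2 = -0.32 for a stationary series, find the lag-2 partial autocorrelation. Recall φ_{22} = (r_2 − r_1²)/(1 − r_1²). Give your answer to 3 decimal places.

-0.381

φ_{22} = (r_2 − r_1²) / (1 − r_1²)
r_1² = (-0.21)² = 0.0441
Numerator = -0.32 − 0.0441 = -0.3641; denominator = 1 − 0.0441 = 0.9559
φ_{22} = -0.3641 / 0.9559 = -0.381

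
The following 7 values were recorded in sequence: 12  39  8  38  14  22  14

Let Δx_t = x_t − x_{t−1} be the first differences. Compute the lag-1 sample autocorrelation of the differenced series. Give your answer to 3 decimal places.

-0.831

First differences Δx: 27, -31, 30, -24, 8, -8
Mean of differences = 0.3333
Numerator Σ(Δx_t−Δx̄)(Δx_{t+1}−Δx̄) = -2737.4444
Denominator Σ(Δx_t−Δx̄)² = 3293.3333
r_1(Δx) = -2737.4444 / 3293.3333 = -0.831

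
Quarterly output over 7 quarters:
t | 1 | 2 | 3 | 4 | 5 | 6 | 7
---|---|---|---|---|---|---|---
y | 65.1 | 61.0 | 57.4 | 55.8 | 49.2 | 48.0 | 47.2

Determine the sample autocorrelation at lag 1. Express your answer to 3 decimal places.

0.580

Mean ȳ = (65.1 + 61.0 + 57.4 + 55.8 + 49.2 + 48.0 + 47.2)/7 = 54.8143
Deviations from mean: 10.2857, 6.1857, 2.5857, 0.9857, -5.6143, -6.8143, -7.6143
Σ(y_t−ȳ)(y_{t+1}−ȳ) = (63.6245) + (15.9945) + (2.5488) + (-5.5341) + (38.2573) + (51.8859) = 166.7769
Denominator Σ(y_t−ȳ)² = 287.6486
r_1 = 166.7769 / 287.6486 = 0.580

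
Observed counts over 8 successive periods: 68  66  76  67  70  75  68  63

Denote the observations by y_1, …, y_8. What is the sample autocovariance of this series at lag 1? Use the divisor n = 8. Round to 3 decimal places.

-3.627

Mean ȳ = (68 + 66 + 76 + 67 + 70 + 75 + 68 + 63)/8 = 69.1250
Σ_{t=1}^{7}(y_t−ȳ)(y_{t+1}−ȳ) = -29.0156
γ_1 = -29.0156 / 8 = -3.627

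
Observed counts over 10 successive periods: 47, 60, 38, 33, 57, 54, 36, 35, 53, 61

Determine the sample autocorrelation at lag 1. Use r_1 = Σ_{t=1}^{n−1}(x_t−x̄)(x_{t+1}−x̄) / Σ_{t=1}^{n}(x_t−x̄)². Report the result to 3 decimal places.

Mean x̄ = (47 + 60 + 38 + 33 + 57 + 54 + 36 + 35 + 53 + 61)/10 = 47.4000
Numerator Σ_{t=1}^{9}(x_t−x̄)(x_{t+1}−x̄) = 9.8400
Denominator Σ(x_t−x̄)² = 1090.4000
r_1 = 9.8400 / 1090.4000 = 0.009

0.009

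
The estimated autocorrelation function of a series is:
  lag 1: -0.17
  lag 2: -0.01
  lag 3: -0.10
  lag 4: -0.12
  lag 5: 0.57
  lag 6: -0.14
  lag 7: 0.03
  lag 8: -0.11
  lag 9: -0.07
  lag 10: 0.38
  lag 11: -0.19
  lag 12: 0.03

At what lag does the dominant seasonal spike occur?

5

The largest autocorrelation is r_5 = 0.57, with a weaker echo at lag 10 (0.38); the remaining lags stay at or below 0.03.
The dominant spike at lag 5 indicates a seasonal period of 5.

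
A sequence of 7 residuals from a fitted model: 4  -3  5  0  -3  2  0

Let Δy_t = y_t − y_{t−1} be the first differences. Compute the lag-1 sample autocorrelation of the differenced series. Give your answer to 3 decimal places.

First differences Δy: -7, 8, -5, -3, 5, -2
Mean of differences = -0.6667
Numerator Σ(Δy_t−Δȳ)(Δy_{t+1}−Δȳ) = -103.1111
Denominator Σ(Δy_t−Δȳ)² = 173.3333
r_1(Δy) = -103.1111 / 173.3333 = -0.595

-0.595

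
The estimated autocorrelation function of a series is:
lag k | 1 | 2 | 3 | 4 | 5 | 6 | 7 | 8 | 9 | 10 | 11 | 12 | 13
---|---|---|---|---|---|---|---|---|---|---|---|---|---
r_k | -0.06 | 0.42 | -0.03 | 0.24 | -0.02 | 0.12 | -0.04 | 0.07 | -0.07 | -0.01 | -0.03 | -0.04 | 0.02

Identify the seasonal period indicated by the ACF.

The largest autocorrelation is r_2 = 0.42, with a weaker echo at lag 4 (0.24); the remaining lags stay at or below 0.12.
The dominant spike at lag 2 indicates a seasonal period of 2.

2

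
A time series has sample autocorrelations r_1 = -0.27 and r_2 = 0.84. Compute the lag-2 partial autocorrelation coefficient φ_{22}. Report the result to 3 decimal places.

0.827

φ_{22} = (r_2 − r_1²) / (1 − r_1²)
r_1² = (-0.27)² = 0.0729
Numerator = 0.84 − 0.0729 = 0.7671; denominator = 1 − 0.0729 = 0.9271
φ_{22} = 0.7671 / 0.9271 = 0.827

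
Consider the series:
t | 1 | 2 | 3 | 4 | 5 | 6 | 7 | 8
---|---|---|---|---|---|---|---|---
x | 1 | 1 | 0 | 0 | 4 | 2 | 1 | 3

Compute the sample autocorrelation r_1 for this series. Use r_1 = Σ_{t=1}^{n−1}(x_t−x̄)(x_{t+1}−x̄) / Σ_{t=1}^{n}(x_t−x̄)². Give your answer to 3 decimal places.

-0.018

Mean x̄ = (1 + 1 + 0 + 0 + 4 + 2 + 1 + 3)/8 = 1.5000
Deviations from mean: -0.5000, -0.5000, -1.5000, -1.5000, 2.5000, 0.5000, -0.5000, 1.5000
Σ(x_t−x̄)(x_{t+1}−x̄) = (0.2500) + (0.7500) + (2.2500) + (-3.7500) + (1.2500) + (-0.2500) + (-0.7500) = -0.2500
Denominator Σ(x_t−x̄)² = 14.0000
r_1 = -0.2500 / 14.0000 = -0.018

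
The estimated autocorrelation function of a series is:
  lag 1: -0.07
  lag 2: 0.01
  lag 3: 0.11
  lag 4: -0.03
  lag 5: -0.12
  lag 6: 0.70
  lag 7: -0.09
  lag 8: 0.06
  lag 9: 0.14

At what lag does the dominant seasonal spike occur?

6

The largest autocorrelation is r_6 = 0.70; the remaining lags stay at or below 0.14.
The dominant spike at lag 6 indicates a seasonal period of 6.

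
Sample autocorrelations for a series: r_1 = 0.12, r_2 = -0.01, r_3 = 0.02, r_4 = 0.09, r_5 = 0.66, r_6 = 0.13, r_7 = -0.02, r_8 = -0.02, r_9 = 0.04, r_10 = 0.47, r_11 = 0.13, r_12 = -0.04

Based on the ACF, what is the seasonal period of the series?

The largest autocorrelation is r_5 = 0.66, with a weaker echo at lag 10 (0.47); the remaining lags stay at or below 0.13.
The dominant spike at lag 5 indicates a seasonal period of 5.

5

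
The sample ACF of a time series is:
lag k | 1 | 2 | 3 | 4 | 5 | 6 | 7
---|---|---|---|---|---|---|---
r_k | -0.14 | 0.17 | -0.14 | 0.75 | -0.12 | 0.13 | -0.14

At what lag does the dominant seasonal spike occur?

The largest autocorrelation is r_4 = 0.75; the remaining lags stay at or below 0.17.
The dominant spike at lag 4 indicates a seasonal period of 4.

4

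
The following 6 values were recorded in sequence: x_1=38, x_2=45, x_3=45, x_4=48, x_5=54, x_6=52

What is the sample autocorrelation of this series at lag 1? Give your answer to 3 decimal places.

Mean x̄ = (38 + 45 + 45 + 48 + 54 + 52)/6 = 47.0000
Deviations from mean: -9.0000, -2.0000, -2.0000, 1.0000, 7.0000, 5.0000
Numerator Σ_{t=1}^{5}(x_t−x̄)(x_{t+1}−x̄) = 62.0000
Denominator Σ(x_t−x̄)² = 164.0000
r_1 = 62.0000 / 164.0000 = 0.378

0.378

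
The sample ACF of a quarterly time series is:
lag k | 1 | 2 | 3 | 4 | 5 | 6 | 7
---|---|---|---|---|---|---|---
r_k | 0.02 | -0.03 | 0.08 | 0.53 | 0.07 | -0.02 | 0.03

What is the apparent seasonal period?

The largest autocorrelation is r_4 = 0.53; the remaining lags stay at or below 0.08.
The dominant spike at lag 4 indicates a seasonal period of 4.

4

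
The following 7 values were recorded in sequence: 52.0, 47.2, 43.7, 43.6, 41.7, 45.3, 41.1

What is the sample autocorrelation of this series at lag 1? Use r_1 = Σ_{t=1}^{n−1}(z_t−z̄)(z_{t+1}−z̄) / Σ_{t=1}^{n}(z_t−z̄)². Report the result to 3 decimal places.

Mean z̄ = (52.0 + 47.2 + 43.7 + 43.6 + 41.7 + 45.3 + 41.1)/7 = 44.9429
Σ(z_t−z̄)(z_{t+1}−z̄) = (15.9290) + (-2.8053) + (1.6690) + (4.3547) + (-1.1582) + (-1.3724) = 16.6167
Denominator Σ(z_t−z̄)² = 83.6571
r_1 = 16.6167 / 83.6571 = 0.199

0.199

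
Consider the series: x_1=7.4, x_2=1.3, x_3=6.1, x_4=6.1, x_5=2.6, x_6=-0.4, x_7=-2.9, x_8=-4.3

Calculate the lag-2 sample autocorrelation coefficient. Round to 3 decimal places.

Mean x̄ = (7.4 + 1.3 + 6.1 + 6.1 + 2.6 − 0.4 − 2.9 − 4.3)/8 = 1.9875
Deviations from mean: 5.4125, -0.6875, 4.1125, 4.1125, 0.6125, -2.3875, -4.8875, -6.2875
Σ(x_t−x̄)(x_{t+2}−x̄) = (22.2589) + (-2.8273) + (2.5189) + (-9.8186) + (-2.9936) + (15.0114) = 24.1497
Denominator Σ(x_t−x̄)² = 133.0888
r_2 = 24.1497 / 133.0888 = 0.181

0.181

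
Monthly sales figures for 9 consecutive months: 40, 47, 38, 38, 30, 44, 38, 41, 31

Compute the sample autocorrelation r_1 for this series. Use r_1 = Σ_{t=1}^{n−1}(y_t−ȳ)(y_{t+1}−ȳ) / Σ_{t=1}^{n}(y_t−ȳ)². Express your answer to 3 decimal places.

-0.237

Mean ȳ = (40 + 47 + 38 + 38 + 30 + 44 + 38 + 41 + 31)/9 = 38.5556
Numerator Σ_{t=1}^{8}(y_t−ȳ)(y_{t+1}−ȳ) = -56.8642
Denominator Σ(y_t−ȳ)² = 240.2222
r_1 = -56.8642 / 240.2222 = -0.237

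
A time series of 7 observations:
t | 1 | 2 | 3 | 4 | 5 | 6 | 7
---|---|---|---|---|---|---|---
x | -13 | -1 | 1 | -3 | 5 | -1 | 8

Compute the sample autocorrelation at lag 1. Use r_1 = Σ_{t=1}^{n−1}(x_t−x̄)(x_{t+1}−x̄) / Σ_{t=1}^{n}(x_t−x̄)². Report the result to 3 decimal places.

-0.070

Mean x̄ = (-13 − 1 + 1 − 3 + 5 − 1 + 8)/7 = -0.5714
Deviations from mean: -12.4286, -0.4286, 1.5714, -2.4286, 5.5714, -0.4286, 8.5714
Σ(x_t−x̄)(x_{t+1}−x̄) = (5.3265) + (-0.6735) + (-3.8163) + (-13.5306) + (-2.3878) + (-3.6735) = -18.7551
Denominator Σ(x_t−x̄)² = 267.7143
r_1 = -18.7551 / 267.7143 = -0.070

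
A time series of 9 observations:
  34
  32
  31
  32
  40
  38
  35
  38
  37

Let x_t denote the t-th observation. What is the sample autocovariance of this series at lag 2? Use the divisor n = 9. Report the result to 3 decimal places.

-0.813

Mean x̄ = (34 + 32 + 31 + 32 + 40 + 38 + 35 + 38 + 37)/9 = 35.2222
Σ_{t=1}^{7}(x_t−x̄)(x_{t+2}−x̄) = -7.3210
γ_2 = -7.3210 / 9 = -0.813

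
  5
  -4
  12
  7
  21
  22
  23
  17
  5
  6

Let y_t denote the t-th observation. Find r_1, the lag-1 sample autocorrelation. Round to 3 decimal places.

0.451

Mean ȳ = (5 − 4 + 12 + 7 + 21 + 22 + 23 + 17 + 5 + 6)/10 = 11.4000
Numerator Σ_{t=1}^{9}(y_t−ȳ)(y_{t+1}−ȳ) = 332.8400
Denominator Σ(y_t−ȳ)² = 738.4000
r_1 = 332.8400 / 738.4000 = 0.451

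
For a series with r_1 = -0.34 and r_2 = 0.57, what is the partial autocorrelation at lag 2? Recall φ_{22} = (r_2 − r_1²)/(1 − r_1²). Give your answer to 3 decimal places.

0.514

φ_{22} = (r_2 − r_1²) / (1 − r_1²)
r_1² = (-0.34)² = 0.1156
Numerator = 0.57 − 0.1156 = 0.4544; denominator = 1 − 0.1156 = 0.8844
φ_{22} = 0.4544 / 0.8844 = 0.514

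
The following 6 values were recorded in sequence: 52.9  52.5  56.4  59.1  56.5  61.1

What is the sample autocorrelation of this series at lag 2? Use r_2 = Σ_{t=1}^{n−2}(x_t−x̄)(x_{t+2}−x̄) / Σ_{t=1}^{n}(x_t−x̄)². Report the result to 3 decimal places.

0.037

Mean x̄ = (52.9 + 52.5 + 56.4 + 59.1 + 56.5 + 61.1)/6 = 56.4167
Deviations from mean: -3.5167, -3.9167, -0.0167, 2.6833, 0.0833, 4.6833
Σ(x_t−x̄)(x_{t+2}−x̄) = (0.0586) + (-10.5097) + (-0.0014) + (12.5669) = 2.1144
Denominator Σ(x_t−x̄)² = 56.8483
r_2 = 2.1144 / 56.8483 = 0.037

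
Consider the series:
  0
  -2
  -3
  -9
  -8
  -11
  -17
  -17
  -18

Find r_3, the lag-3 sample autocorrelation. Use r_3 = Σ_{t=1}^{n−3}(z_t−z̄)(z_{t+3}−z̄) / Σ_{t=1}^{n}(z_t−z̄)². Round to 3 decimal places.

Mean z̄ = (0 − 2 − 3 − 9 − 8 − 11 − 17 − 17 − 18)/9 = -9.4444
Σ(z_t−z̄)(z_{t+3}−z̄) = (4.1975) + (10.7531) + (-10.0247) + (-3.3580) + (-10.9136) + (13.3086) = 3.9630
Denominator Σ(z_t−z̄)² = 378.2222
r_3 = 3.9630 / 378.2222 = 0.010

0.010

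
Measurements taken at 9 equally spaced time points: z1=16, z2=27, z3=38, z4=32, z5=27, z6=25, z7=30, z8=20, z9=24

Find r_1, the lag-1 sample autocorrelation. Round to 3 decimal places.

Mean z̄ = (16 + 27 + 38 + 32 + 27 + 25 + 30 + 20 + 24)/9 = 26.5556
Numerator Σ_{t=1}^{8}(z_t−z̄)(z_{t+1}−z̄) = 53.2469
Denominator Σ(z_t−z̄)² = 336.2222
r_1 = 53.2469 / 336.2222 = 0.158

0.158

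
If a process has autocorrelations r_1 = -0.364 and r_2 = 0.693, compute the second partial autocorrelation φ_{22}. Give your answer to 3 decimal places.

φ_{22} = (r_2 − r_1²) / (1 − r_1²)
r_1² = (-0.364)² = 0.132496
Numerator = 0.693 − 0.1325 = 0.5605; denominator = 1 − 0.1325 = 0.8675
φ_{22} = 0.5605 / 0.8675 = 0.646

0.646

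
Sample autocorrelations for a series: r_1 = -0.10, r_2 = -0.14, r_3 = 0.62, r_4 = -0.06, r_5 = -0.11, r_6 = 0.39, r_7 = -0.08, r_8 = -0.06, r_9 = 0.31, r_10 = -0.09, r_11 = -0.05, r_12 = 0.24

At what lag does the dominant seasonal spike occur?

3

The largest autocorrelation is r_3 = 0.62, with weaker echoes at lags 6 (0.39), 9 (0.31) and 12 (0.24); the remaining lags stay at or below -0.05.
The dominant spike at lag 3 indicates a seasonal period of 3.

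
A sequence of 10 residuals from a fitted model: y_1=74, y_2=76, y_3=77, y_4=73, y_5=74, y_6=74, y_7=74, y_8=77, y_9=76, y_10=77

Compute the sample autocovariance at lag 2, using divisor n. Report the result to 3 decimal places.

Mean ȳ = (74 + 76 + 77 + 73 + 74 + 74 + 74 + 77 + 76 + 77)/10 = 75.2000
Σ_{t=1}^{8}(y_t−ȳ)(y_{t+2}−ȳ) = -1.8800
γ_2 = -1.8800 / 10 = -0.188

-0.188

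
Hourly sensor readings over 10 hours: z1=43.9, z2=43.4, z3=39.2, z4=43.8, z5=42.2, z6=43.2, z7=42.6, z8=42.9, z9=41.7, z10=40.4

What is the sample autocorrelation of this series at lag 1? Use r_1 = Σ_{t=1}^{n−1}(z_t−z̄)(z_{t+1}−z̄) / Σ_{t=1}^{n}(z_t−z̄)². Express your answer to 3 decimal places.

Mean z̄ = (43.9 + 43.4 + 39.2 + 43.8 + 42.2 + 43.2 + 42.6 + 42.9 + 41.7 + 40.4)/10 = 42.3300
Numerator Σ_{t=1}^{9}(z_t−z̄)(z_{t+1}−z̄) = -5.3289
Denominator Σ(z_t−z̄)² = 20.8610
r_1 = -5.3289 / 20.8610 = -0.255

-0.255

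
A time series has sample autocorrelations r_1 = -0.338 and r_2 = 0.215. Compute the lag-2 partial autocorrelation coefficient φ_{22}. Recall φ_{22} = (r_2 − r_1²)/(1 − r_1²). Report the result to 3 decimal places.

φ_{22} = (r_2 − r_1²) / (1 − r_1²)
r_1² = (-0.338)² = 0.114244
Numerator = 0.215 − 0.1142 = 0.1008; denominator = 1 − 0.1142 = 0.8858
φ_{22} = 0.1008 / 0.8858 = 0.114

0.114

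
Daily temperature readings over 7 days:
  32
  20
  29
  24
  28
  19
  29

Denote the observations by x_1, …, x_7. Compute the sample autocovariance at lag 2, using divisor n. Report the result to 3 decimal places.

Mean x̄ = (32 + 20 + 29 + 24 + 28 + 19 + 29)/7 = 25.8571
Deviations: 6.1429, -5.8571, 3.1429, -1.8571, 2.1429, -6.8571, 3.1429
Σ_{t=1}^{5}(x_t−x̄)(x_{t+2}−x̄) = 56.3878
γ_2 = 56.3878 / 7 = 8.055

8.055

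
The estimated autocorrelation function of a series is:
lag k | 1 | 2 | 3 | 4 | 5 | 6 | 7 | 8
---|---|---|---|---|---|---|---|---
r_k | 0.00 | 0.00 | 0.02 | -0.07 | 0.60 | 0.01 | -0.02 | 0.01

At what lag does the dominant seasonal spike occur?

The largest autocorrelation is r_5 = 0.60; the remaining lags stay at or below 0.02.
The dominant spike at lag 5 indicates a seasonal period of 5.

5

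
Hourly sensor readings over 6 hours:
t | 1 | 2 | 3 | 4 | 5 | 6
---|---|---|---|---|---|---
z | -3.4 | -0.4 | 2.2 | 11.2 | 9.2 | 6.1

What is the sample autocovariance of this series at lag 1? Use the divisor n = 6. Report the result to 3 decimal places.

Mean z̄ = (-3.4 − 0.4 + 2.2 + 11.2 + 9.2 + 6.1)/6 = 4.1500
Deviations: -7.5500, -4.5500, -1.9500, 7.0500, 5.0500, 1.9500
Σ_{t=1}^{5}(z_t−z̄)(z_{t+1}−z̄) = 74.9275
γ_1 = 74.9275 / 6 = 12.488

12.488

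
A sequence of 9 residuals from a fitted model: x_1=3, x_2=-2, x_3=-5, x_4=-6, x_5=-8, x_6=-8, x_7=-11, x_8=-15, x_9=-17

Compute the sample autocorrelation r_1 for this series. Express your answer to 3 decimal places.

Mean x̄ = (3 − 2 − 5 − 6 − 8 − 8 − 11 − 15 − 17)/9 = -7.6667
Numerator Σ_{t=1}^{8}(x_t−x̄)(x_{t+1}−x̄) = 173.5556
Denominator Σ(x_t−x̄)² = 308.0000
r_1 = 173.5556 / 308.0000 = 0.563

0.563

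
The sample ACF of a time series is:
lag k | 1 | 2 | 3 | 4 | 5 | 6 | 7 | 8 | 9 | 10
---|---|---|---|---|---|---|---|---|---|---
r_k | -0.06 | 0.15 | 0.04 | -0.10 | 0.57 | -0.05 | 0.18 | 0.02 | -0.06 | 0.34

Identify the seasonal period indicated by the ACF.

The largest autocorrelation is r_5 = 0.57, with a weaker echo at lag 10 (0.34); the remaining lags stay at or below 0.18.
The dominant spike at lag 5 indicates a seasonal period of 5.

5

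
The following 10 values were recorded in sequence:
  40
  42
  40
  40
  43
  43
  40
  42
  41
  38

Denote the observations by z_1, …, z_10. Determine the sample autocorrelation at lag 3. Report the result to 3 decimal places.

Mean z̄ = (40 + 42 + 40 + 40 + 43 + 43 + 40 + 42 + 41 + 38)/10 = 40.9000
Σ(z_t−z̄)(z_{t+3}−z̄) = (0.8100) + (2.3100) + (-1.8900) + (0.8100) + (2.3100) + (0.2100) + (2.6100) = 7.1700
Denominator Σ(z_t−z̄)² = 22.9000
r_3 = 7.1700 / 22.9000 = 0.313

0.313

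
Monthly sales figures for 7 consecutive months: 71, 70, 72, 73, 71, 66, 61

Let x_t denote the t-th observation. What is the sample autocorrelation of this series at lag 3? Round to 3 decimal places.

Mean x̄ = (71 + 70 + 72 + 73 + 71 + 66 + 61)/7 = 69.1429
Deviations from mean: 1.8571, 0.8571, 2.8571, 3.8571, 1.8571, -3.1429, -8.1429
Σ(x_t−x̄)(x_{t+3}−x̄) = (7.1633) + (1.5918) + (-8.9796) + (-31.4082) = -31.6327
Denominator Σ(x_t−x̄)² = 106.8571
r_3 = -31.6327 / 106.8571 = -0.296

-0.296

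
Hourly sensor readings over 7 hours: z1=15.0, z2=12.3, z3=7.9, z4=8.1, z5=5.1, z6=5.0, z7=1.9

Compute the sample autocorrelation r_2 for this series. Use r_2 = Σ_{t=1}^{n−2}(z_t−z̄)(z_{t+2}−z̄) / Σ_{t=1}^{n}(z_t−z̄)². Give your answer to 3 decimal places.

0.140

Mean z̄ = (15.0 + 12.3 + 7.9 + 8.1 + 5.1 + 5.0 + 1.9)/7 = 7.9000
Deviations from mean: 7.1000, 4.4000, 0.0000, 0.2000, -2.8000, -2.9000, -6.0000
Σ(z_t−z̄)(z_{t+2}−z̄) = (0.0000) + (0.8800) + (0.0000) + (-0.5800) + (16.8000) = 17.1000
Denominator Σ(z_t−z̄)² = 122.0600
r_2 = 17.1000 / 122.0600 = 0.140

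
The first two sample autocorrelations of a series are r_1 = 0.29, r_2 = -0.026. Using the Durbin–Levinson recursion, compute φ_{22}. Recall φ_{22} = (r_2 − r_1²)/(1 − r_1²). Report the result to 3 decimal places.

-0.120

φ_{22} = (r_2 − r_1²) / (1 − r_1²)
r_1² = (0.29)² = 0.0841
Numerator = -0.026 − 0.0841 = -0.1101; denominator = 1 − 0.0841 = 0.9159
φ_{22} = -0.1101 / 0.9159 = -0.120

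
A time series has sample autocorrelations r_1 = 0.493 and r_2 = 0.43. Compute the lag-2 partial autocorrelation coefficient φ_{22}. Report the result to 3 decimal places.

φ_{22} = (r_2 − r_1²) / (1 − r_1²)
r_1² = (0.493)² = 0.243049
Numerator = 0.43 − 0.2430 = 0.1870; denominator = 1 − 0.2430 = 0.7570
φ_{22} = 0.1870 / 0.7570 = 0.247

0.247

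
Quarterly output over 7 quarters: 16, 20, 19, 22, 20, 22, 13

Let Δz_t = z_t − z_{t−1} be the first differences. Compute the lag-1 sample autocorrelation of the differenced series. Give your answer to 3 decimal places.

First differences Δz: 4, -1, 3, -2, 2, -9
Mean of differences = -0.5000
Numerator Σ(Δz_t−Δz̄)(Δz_{t+1}−Δz̄) = -34.2500
Denominator Σ(Δz_t−Δz̄)² = 113.5000
r_1(Δz) = -34.2500 / 113.5000 = -0.302

-0.302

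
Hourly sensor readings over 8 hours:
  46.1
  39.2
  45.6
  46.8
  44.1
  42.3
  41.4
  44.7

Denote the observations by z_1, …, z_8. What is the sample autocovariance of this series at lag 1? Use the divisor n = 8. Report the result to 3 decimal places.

Mean z̄ = (46.1 + 39.2 + 45.6 + 46.8 + 44.1 + 42.3 + 41.4 + 44.7)/8 = 43.7750
Σ_{t=1}^{7}(z_t−z̄)(z_{t+1}−z̄) = -11.6556
γ_1 = -11.6556 / 8 = -1.457

-1.457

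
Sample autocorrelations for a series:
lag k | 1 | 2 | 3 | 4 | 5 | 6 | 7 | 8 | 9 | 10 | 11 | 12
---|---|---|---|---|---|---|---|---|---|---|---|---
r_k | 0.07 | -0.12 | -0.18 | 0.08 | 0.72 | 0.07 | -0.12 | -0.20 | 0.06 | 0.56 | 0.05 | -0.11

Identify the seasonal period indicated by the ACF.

The largest autocorrelation is r_5 = 0.72, with a weaker echo at lag 10 (0.56); the remaining lags stay at or below 0.08.
The dominant spike at lag 5 indicates a seasonal period of 5.

5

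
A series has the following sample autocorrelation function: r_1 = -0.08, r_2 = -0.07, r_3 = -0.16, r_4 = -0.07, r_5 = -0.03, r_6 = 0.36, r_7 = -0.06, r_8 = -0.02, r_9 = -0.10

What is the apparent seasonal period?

The largest autocorrelation is r_6 = 0.36; the remaining lags stay at or below -0.02.
The dominant spike at lag 6 indicates a seasonal period of 6.

6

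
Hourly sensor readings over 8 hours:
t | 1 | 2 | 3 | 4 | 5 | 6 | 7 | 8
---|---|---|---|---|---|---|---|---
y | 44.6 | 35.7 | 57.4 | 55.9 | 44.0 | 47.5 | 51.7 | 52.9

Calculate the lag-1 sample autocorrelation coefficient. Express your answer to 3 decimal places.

-0.045

Mean ȳ = (44.6 + 35.7 + 57.4 + 55.9 + 44.0 + 47.5 + 51.7 + 52.9)/8 = 48.7125
Deviations from mean: -4.1125, -13.0125, 8.6875, 7.1875, -4.7125, -1.2125, 2.9875, 4.1875
Numerator Σ_{t=1}^{7}(y_t−ȳ)(y_{t+1}−ȳ) = -16.3602
Denominator Σ(y_t−ȳ)² = 363.5088
r_1 = -16.3602 / 363.5088 = -0.045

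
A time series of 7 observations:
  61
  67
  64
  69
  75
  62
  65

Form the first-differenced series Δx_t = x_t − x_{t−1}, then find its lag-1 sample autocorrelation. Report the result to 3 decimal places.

-0.416

First differences Δx: 6, -3, 5, 6, -13, 3
Mean of differences = 0.6667
Numerator Σ(Δx_t−Δx̄)(Δx_{t+1}−Δx̄) = -117.1111
Denominator Σ(Δx_t−Δx̄)² = 281.3333
r_1(Δx) = -117.1111 / 281.3333 = -0.416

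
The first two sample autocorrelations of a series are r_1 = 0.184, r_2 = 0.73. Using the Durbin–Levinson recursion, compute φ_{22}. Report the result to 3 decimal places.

0.721

φ_{22} = (r_2 − r_1²) / (1 − r_1²)
r_1² = (0.184)² = 0.033856
Numerator = 0.73 − 0.0339 = 0.6961; denominator = 1 − 0.0339 = 0.9661
φ_{22} = 0.6961 / 0.9661 = 0.721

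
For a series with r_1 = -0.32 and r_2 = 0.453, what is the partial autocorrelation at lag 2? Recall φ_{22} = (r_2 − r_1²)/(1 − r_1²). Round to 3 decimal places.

0.391

φ_{22} = (r_2 − r_1²) / (1 − r_1²)
r_1² = (-0.32)² = 0.1024
Numerator = 0.453 − 0.1024 = 0.3506; denominator = 1 − 0.1024 = 0.8976
φ_{22} = 0.3506 / 0.8976 = 0.391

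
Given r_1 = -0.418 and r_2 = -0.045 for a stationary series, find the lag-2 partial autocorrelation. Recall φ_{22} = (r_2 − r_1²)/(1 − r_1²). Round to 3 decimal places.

φ_{22} = (r_2 − r_1²) / (1 − r_1²)
r_1² = (-0.418)² = 0.174724
Numerator = -0.045 − 0.1747 = -0.2197; denominator = 1 − 0.1747 = 0.8253
φ_{22} = -0.2197 / 0.8253 = -0.266

-0.266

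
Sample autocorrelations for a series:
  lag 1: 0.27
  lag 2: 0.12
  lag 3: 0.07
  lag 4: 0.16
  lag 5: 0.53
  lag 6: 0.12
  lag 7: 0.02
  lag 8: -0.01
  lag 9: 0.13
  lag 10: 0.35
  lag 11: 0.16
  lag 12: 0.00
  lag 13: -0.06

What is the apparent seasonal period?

The largest autocorrelation is r_5 = 0.53, with a weaker echo at lag 10 (0.35); the remaining lags stay at or below 0.27. The elevated value at lag 1 (0.27), dropping to 0.12 at lag 2, reflects decaying short-term dependence rather than seasonality.
The dominant spike at lag 5 indicates a seasonal period of 5.

5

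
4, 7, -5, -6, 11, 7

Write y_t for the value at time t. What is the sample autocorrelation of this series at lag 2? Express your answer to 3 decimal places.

-0.595

Mean ȳ = (4 + 7 − 5 − 6 + 11 + 7)/6 = 3.0000
Deviations from mean: 1.0000, 4.0000, -8.0000, -9.0000, 8.0000, 4.0000
Σ(y_t−ȳ)(y_{t+2}−ȳ) = (-8.0000) + (-36.0000) + (-64.0000) + (-36.0000) = -144.0000
Denominator Σ(y_t−ȳ)² = 242.0000
r_2 = -144.0000 / 242.0000 = -0.595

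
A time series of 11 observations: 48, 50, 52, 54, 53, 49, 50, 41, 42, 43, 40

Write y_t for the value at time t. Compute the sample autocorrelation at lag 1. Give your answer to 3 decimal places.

0.654

Mean ȳ = (48 + 50 + 52 + 54 + 53 + 49 + 50 + 41 + 42 + 43 + 40)/11 = 47.4545
Numerator Σ_{t=1}^{10}(y_t−ȳ)(y_{t+1}−ȳ) = 167.7934
Denominator Σ(y_t−ȳ)² = 256.7273
r_1 = 167.7934 / 256.7273 = 0.654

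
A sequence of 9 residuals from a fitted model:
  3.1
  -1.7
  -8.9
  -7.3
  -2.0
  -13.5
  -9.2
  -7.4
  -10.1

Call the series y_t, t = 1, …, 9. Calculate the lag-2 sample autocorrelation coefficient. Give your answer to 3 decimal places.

-0.127

Mean ȳ = (3.1 − 1.7 − 8.9 − 7.3 − 2.0 − 13.5 − 9.2 − 7.4 − 10.1)/9 = -6.3333
Numerator Σ_{t=1}^{7}(y_t−ȳ)(y_{t+2}−ȳ) = -26.8656
Denominator Σ(y_t−ȳ)² = 211.6600
r_2 = -26.8656 / 211.6600 = -0.127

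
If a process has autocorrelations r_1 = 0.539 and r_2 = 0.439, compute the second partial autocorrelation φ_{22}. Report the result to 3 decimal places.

0.209

φ_{22} = (r_2 − r_1²) / (1 − r_1²)
r_1² = (0.539)² = 0.290521
Numerator = 0.439 − 0.2905 = 0.1485; denominator = 1 − 0.2905 = 0.7095
φ_{22} = 0.1485 / 0.7095 = 0.209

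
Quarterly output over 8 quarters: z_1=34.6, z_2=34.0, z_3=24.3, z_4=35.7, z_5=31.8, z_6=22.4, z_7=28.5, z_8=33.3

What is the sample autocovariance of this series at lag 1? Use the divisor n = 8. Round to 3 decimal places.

Mean z̄ = (34.6 + 34.0 + 24.3 + 35.7 + 31.8 + 22.4 + 28.5 + 33.3)/8 = 30.5750
Σ_{t=1}^{7}(z_t−z̄)(z_{t+1}−z̄) = -32.2931
γ_1 = -32.2931 / 8 = -4.037

-4.037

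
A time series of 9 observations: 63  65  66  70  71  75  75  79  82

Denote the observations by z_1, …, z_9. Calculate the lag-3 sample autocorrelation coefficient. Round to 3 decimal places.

Mean z̄ = (63 + 65 + 66 + 70 + 71 + 75 + 75 + 79 + 82)/9 = 71.7778
Σ(z_t−z̄)(z_{t+3}−z̄) = (15.6049) + (5.2716) + (-18.6173) + (-5.7284) + (-5.6173) + (32.9383) = 23.8519
Denominator Σ(z_t−z̄)² = 337.5556
r_3 = 23.8519 / 337.5556 = 0.071

0.071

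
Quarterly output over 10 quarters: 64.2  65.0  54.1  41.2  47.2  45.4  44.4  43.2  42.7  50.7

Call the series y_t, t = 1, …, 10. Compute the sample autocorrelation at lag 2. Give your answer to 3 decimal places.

Mean ȳ = (64.2 + 65.0 + 54.1 + 41.2 + 47.2 + 45.4 + 44.4 + 43.2 + 42.7 + 50.7)/10 = 49.8100
Numerator Σ_{t=1}^{8}(y_t−ȳ)(y_{t+2}−ȳ) = 33.5728
Denominator Σ(y_t−ȳ)² = 680.9090
r_2 = 33.5728 / 680.9090 = 0.049

0.049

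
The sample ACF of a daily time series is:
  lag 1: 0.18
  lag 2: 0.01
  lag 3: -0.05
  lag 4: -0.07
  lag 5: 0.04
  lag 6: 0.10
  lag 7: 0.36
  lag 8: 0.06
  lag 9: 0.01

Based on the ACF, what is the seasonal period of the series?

The largest autocorrelation is r_7 = 0.36; the remaining lags stay at or below 0.18.
The dominant spike at lag 7 indicates a seasonal period of 7.

7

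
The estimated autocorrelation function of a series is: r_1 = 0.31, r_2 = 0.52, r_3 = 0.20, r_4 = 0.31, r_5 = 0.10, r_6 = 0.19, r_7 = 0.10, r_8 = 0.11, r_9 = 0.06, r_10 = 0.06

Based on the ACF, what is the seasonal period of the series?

2

The largest autocorrelation is r_2 = 0.52; the remaining lags stay at or below 0.31.
The dominant spike at lag 2 indicates a seasonal period of 2.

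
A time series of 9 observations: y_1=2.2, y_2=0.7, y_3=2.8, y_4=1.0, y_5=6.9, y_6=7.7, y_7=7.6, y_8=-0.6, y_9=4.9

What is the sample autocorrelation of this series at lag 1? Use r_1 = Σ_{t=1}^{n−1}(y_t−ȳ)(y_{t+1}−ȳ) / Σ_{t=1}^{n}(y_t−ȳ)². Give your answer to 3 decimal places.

Mean ȳ = (2.2 + 0.7 + 2.8 + 1.0 + 6.9 + 7.7 + 7.6 − 0.6 + 4.9)/9 = 3.6889
Numerator Σ_{t=1}^{8}(y_t−ȳ)(y_{t+1}−ȳ) = 7.4621
Denominator Σ(y_t−ȳ)² = 80.7289
r_1 = 7.4621 / 80.7289 = 0.092

0.092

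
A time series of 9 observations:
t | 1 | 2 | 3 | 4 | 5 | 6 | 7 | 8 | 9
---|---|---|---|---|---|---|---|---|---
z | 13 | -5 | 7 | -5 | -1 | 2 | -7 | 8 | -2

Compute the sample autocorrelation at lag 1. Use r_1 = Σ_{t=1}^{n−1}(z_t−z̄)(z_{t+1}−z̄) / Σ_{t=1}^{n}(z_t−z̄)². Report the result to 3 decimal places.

-0.576

Mean z̄ = (13 − 5 + 7 − 5 − 1 + 2 − 7 + 8 − 2)/9 = 1.1111
Numerator Σ_{t=1}^{8}(z_t−z̄)(z_{t+1}−z̄) = -218.1235
Denominator Σ(z_t−z̄)² = 378.8889
r_1 = -218.1235 / 378.8889 = -0.576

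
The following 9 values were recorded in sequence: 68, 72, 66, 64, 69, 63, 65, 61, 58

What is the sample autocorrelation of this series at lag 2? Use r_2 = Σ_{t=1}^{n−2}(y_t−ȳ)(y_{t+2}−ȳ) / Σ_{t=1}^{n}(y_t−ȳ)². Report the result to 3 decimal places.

0.067

Mean ȳ = (68 + 72 + 66 + 64 + 69 + 63 + 65 + 61 + 58)/9 = 65.1111
Numerator Σ_{t=1}^{7}(y_t−ȳ)(y_{t+2}−ȳ) = 9.7531
Denominator Σ(y_t−ȳ)² = 144.8889
r_2 = 9.7531 / 144.8889 = 0.067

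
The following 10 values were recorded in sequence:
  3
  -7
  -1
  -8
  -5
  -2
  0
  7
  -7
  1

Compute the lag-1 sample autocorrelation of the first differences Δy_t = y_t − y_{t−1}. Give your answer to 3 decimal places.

-0.590

First differences Δy: -10, 6, -7, 3, 3, 2, 7, -14, 8
Mean of differences = -0.2222
Numerator Σ(Δy_t−Δȳ)(Δy_{t+1}−Δȳ) = -304.0494
Denominator Σ(Δy_t−Δȳ)² = 515.5556
r_1(Δy) = -304.0494 / 515.5556 = -0.590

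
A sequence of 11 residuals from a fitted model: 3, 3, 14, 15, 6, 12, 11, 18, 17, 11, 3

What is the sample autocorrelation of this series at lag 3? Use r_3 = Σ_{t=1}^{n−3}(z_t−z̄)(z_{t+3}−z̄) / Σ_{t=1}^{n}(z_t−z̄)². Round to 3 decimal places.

Mean z̄ = (3 + 3 + 14 + 15 + 6 + 12 + 11 + 18 + 17 + 11 + 3)/11 = 10.2727
Numerator Σ_{t=1}^{8}(z_t−z̄)(z_{t+3}−z̄) = -70.4959
Denominator Σ(z_t−z̄)² = 322.1818
r_3 = -70.4959 / 322.1818 = -0.219

-0.219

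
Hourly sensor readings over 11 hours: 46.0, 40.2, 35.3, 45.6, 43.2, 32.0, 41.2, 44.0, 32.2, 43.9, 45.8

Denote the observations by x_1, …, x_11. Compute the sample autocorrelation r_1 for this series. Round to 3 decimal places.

Mean x̄ = (46.0 + 40.2 + 35.3 + 45.6 + 43.2 + 32.0 + 41.2 + 44.0 + 32.2 + 43.9 + 45.8)/11 = 40.8545
Numerator Σ_{t=1}^{10}(x_t−x̄)(x_{t+1}−x̄) = -76.2193
Denominator Σ(x_t−x̄)² = 282.8273
r_1 = -76.2193 / 282.8273 = -0.269

-0.269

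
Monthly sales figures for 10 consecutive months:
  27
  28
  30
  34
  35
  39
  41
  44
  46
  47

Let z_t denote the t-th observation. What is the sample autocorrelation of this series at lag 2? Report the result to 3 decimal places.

0.440

Mean z̄ = (27 + 28 + 30 + 34 + 35 + 39 + 41 + 44 + 46 + 47)/10 = 37.1000
Numerator Σ_{t=1}^{8}(z_t−z̄)(z_{t+2}−z̄) = 216.8800
Denominator Σ(z_t−z̄)² = 492.9000
r_2 = 216.8800 / 492.9000 = 0.440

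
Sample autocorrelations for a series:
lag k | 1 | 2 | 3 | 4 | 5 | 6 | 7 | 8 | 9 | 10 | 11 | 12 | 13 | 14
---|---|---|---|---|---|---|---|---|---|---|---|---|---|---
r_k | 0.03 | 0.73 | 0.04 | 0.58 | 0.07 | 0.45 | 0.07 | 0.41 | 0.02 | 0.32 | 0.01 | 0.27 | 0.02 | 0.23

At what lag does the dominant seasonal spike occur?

2

The largest autocorrelation is r_2 = 0.73, with weaker echoes at lags 4 (0.58), 6 (0.45), 8 (0.41), 10 (0.32), 12 (0.27) and 14 (0.23); the remaining lags stay at or below 0.07.
The dominant spike at lag 2 indicates a seasonal period of 2.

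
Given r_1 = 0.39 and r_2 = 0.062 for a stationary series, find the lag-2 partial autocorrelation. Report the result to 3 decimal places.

φ_{22} = (r_2 − r_1²) / (1 − r_1²)
r_1² = (0.39)² = 0.1521
Numerator = 0.062 − 0.1521 = -0.0901; denominator = 1 − 0.1521 = 0.8479
φ_{22} = -0.0901 / 0.8479 = -0.106

-0.106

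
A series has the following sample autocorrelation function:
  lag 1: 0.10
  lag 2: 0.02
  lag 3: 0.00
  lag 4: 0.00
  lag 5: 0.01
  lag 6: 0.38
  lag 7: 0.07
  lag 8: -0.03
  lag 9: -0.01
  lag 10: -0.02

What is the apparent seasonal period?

6

The largest autocorrelation is r_6 = 0.38; the remaining lags stay at or below 0.10.
The dominant spike at lag 6 indicates a seasonal period of 6.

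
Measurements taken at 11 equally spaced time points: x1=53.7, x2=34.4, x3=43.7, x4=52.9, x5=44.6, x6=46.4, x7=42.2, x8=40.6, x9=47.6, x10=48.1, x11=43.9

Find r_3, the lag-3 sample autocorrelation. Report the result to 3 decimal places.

0.167

Mean x̄ = (53.7 + 34.4 + 43.7 + 52.9 + 44.6 + 46.4 + 42.2 + 40.6 + 47.6 + 48.1 + 43.9)/11 = 45.2818
Numerator Σ_{t=1}^{8}(x_t−x̄)(x_{t+3}−x̄) = 49.8726
Denominator Σ(x_t−x̄)² = 298.1764
r_3 = 49.8726 / 298.1764 = 0.167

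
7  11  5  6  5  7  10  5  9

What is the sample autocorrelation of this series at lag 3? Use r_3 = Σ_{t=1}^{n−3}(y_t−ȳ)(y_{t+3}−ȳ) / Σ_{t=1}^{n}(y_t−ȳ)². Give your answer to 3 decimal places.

Mean ȳ = (7 + 11 + 5 + 6 + 5 + 7 + 10 + 5 + 9)/9 = 7.2222
Σ(y_t−ȳ)(y_{t+3}−ȳ) = (0.2716) + (-8.3951) + (0.4938) + (-3.3951) + (4.9383) + (-0.3951) = -6.4815
Denominator Σ(y_t−ȳ)² = 41.5556
r_3 = -6.4815 / 41.5556 = -0.156

-0.156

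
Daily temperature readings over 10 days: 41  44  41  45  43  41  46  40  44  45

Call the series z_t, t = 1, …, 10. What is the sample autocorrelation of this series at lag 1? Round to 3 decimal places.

Mean z̄ = (41 + 44 + 41 + 45 + 43 + 41 + 46 + 40 + 44 + 45)/10 = 43.0000
Numerator Σ_{t=1}^{9}(z_t−z̄)(z_{t+1}−z̄) = -24.0000
Denominator Σ(z_t−z̄)² = 40.0000
r_1 = -24.0000 / 40.0000 = -0.600

-0.600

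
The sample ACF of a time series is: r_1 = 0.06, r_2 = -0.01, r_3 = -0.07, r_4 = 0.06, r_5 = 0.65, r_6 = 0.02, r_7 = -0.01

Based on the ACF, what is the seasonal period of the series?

5

The largest autocorrelation is r_5 = 0.65; the remaining lags stay at or below 0.06.
The dominant spike at lag 5 indicates a seasonal period of 5.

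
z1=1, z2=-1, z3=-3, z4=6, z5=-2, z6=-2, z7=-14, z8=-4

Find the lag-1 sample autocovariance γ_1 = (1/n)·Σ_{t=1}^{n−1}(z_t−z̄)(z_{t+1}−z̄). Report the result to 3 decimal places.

Mean z̄ = (1 − 1 − 3 + 6 − 2 − 2 − 14 − 4)/8 = -2.3750
Σ_{t=1}^{7}(z_t−z̄)(z_{t+1}−z̄) = 16.3594
γ_1 = 16.3594 / 8 = 2.045

2.045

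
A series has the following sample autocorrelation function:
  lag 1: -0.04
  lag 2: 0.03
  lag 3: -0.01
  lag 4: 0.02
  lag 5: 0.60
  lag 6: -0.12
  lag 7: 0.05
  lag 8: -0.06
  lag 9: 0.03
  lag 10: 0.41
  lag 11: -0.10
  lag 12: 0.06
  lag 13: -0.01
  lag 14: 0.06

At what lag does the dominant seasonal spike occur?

The largest autocorrelation is r_5 = 0.60, with a weaker echo at lag 10 (0.41); the remaining lags stay at or below 0.06.
The dominant spike at lag 5 indicates a seasonal period of 5.

5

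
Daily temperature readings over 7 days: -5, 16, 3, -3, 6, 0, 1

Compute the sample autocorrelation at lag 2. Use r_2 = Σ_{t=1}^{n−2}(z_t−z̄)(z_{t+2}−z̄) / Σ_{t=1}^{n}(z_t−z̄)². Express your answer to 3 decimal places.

-0.234

Mean z̄ = (-5 + 16 + 3 − 3 + 6 + 0 + 1)/7 = 2.5714
Deviations from mean: -7.5714, 13.4286, 0.4286, -5.5714, 3.4286, -2.5714, -1.5714
Σ(z_t−z̄)(z_{t+2}−z̄) = (-3.2449) + (-74.8163) + (1.4694) + (14.3265) + (-5.3878) = -67.6531
Denominator Σ(z_t−z̄)² = 289.7143
r_2 = -67.6531 / 289.7143 = -0.234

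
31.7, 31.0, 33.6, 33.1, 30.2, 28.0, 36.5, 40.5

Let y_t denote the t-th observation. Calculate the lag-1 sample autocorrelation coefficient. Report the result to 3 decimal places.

Mean ȳ = (31.7 + 31.0 + 33.6 + 33.1 + 30.2 + 28.0 + 36.5 + 40.5)/8 = 33.0750
Numerator Σ_{t=1}^{7}(y_t−ȳ)(y_{t+1}−ȳ) = 24.3444
Denominator Σ(y_t−ȳ)² = 107.3550
r_1 = 24.3444 / 107.3550 = 0.227

0.227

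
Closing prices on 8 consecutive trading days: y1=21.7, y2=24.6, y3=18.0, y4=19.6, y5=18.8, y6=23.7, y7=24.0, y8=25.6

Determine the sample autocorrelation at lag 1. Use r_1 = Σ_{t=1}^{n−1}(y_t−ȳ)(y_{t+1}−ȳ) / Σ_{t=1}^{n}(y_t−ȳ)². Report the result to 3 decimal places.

0.192

Mean ȳ = (21.7 + 24.6 + 18.0 + 19.6 + 18.8 + 23.7 + 24.0 + 25.6)/8 = 22.0000
Deviations from mean: -0.3000, 2.6000, -4.0000, -2.4000, -3.2000, 1.7000, 2.0000, 3.6000
Σ(y_t−ȳ)(y_{t+1}−ȳ) = (-0.7800) + (-10.4000) + (9.6000) + (7.6800) + (-5.4400) + (3.4000) + (7.2000) = 11.2600
Denominator Σ(y_t−ȳ)² = 58.7000
r_1 = 11.2600 / 58.7000 = 0.192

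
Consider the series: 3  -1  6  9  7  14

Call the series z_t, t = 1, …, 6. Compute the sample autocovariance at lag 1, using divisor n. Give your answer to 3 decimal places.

Mean z̄ = (3 − 1 + 6 + 9 + 7 + 14)/6 = 6.3333
Deviations: -3.3333, -7.3333, -0.3333, 2.6667, 0.6667, 7.6667
Σ_{t=1}^{5}(z_t−z̄)(z_{t+1}−z̄) = 32.8889
γ_1 = 32.8889 / 6 = 5.481

5.481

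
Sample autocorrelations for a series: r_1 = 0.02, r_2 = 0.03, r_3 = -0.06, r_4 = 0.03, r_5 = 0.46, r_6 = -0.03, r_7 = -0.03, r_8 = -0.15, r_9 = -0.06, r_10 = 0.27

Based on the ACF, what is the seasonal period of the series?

The largest autocorrelation is r_5 = 0.46, with a weaker echo at lag 10 (0.27); the remaining lags stay at or below 0.03.
The dominant spike at lag 5 indicates a seasonal period of 5.

5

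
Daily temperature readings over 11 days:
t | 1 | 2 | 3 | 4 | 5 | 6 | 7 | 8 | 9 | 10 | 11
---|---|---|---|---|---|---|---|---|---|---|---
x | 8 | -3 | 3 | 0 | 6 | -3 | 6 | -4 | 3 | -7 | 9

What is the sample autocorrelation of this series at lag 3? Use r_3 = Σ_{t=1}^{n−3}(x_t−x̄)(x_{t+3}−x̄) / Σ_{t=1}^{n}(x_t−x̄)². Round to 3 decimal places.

Mean x̄ = (8 − 3 + 3 + 0 + 6 − 3 + 6 − 4 + 3 − 7 + 9)/11 = 1.6364
Numerator Σ_{t=1}^{8}(x_t−x̄)(x_{t+3}−x̄) = -154.2149
Denominator Σ(x_t−x̄)² = 288.5455
r_3 = -154.2149 / 288.5455 = -0.534

-0.534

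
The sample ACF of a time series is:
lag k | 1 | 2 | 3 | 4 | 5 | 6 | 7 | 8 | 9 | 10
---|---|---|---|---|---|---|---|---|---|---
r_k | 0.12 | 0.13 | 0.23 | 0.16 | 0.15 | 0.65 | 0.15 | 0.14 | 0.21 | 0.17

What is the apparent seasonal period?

The largest autocorrelation is r_6 = 0.65; the remaining lags stay at or below 0.23.
The dominant spike at lag 6 indicates a seasonal period of 6.

6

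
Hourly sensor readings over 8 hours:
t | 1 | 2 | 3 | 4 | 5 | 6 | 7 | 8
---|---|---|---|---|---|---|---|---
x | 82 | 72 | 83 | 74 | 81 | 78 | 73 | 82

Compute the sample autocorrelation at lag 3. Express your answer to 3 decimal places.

Mean x̄ = (82 + 72 + 83 + 74 + 81 + 78 + 73 + 82)/8 = 78.1250
Deviations from mean: 3.8750, -6.1250, 4.8750, -4.1250, 2.8750, -0.1250, -5.1250, 3.8750
Numerator Σ_{t=1}^{5}(x_t−x̄)(x_{t+3}−x̄) = -1.9219
Denominator Σ(x_t−x̄)² = 142.8750
r_3 = -1.9219 / 142.8750 = -0.013

-0.013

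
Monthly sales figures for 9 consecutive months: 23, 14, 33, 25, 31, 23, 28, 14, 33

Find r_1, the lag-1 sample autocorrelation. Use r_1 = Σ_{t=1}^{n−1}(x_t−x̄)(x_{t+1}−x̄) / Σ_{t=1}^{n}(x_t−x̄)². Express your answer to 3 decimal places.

-0.487

Mean x̄ = (23 + 14 + 33 + 25 + 31 + 23 + 28 + 14 + 33)/9 = 24.8889
Numerator Σ_{t=1}^{8}(x_t−x̄)(x_{t+1}−x̄) = -205.7901
Denominator Σ(x_t−x̄)² = 422.8889
r_1 = -205.7901 / 422.8889 = -0.487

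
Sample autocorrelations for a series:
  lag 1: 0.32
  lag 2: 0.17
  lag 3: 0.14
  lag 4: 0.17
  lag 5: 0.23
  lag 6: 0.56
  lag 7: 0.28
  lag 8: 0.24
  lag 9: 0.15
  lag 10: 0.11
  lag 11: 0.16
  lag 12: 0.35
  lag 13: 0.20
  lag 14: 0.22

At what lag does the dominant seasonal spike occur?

6

The largest autocorrelation is r_6 = 0.56, with a weaker echo at lag 12 (0.35); the remaining lags stay at or below 0.32. The elevated value at lag 1 (0.32), dropping to 0.17 at lag 2, reflects decaying short-term dependence rather than seasonality.
The dominant spike at lag 6 indicates a seasonal period of 6.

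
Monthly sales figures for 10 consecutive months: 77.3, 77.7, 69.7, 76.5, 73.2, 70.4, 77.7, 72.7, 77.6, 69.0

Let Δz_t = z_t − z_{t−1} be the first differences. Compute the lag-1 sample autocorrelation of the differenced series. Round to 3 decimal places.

First differences Δz: 0.4, -8.0, 6.8, -3.3, -2.8, 7.3, -5.0, 4.9, -8.6
Mean of differences = -0.9222
Numerator Σ(Δz_t−Δz̄)(Δz_{t+1}−Δz̄) = -195.3227
Denominator Σ(Δz_t−Δz̄)² = 297.7356
r_1(Δz) = -195.3227 / 297.7356 = -0.656

-0.656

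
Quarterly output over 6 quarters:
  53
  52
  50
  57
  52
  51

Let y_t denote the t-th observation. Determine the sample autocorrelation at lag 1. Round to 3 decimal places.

-0.398

Mean ȳ = (53 + 52 + 50 + 57 + 52 + 51)/6 = 52.5000
Deviations from mean: 0.5000, -0.5000, -2.5000, 4.5000, -0.5000, -1.5000
Numerator Σ_{t=1}^{5}(y_t−ȳ)(y_{t+1}−ȳ) = -11.7500
Denominator Σ(y_t−ȳ)² = 29.5000
r_1 = -11.7500 / 29.5000 = -0.398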